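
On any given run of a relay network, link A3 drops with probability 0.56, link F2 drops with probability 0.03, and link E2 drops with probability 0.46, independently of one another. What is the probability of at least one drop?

P(none) = (1 − 0.56) × (1 − 0.03) × (1 − 0.46) = 0.44 × 0.97 × 0.54 = 0.230472
P(at least one) = 1 − 0.230472 = 0.769528

0.769528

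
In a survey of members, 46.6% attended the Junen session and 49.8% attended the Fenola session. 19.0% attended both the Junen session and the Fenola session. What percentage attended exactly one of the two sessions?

58.4%

By inclusion–exclusion (exactly-one form):
P(exactly one) = 46.6 + 49.8 − 2·19.0 = 58.4%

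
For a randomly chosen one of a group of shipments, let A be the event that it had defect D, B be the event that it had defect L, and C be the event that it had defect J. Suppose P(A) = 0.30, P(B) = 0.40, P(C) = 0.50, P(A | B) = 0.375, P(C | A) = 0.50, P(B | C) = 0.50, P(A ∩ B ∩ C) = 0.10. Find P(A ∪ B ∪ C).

0.75

P(A ∩ B) = P(B)·P(A|B) = 0.40 × 0.375 = 0.15
P(A ∩ C) = P(A)·P(C|A) = 0.30 × 0.50 = 0.15
P(B ∩ C) = P(C)·P(B|C) = 0.50 × 0.50 = 0.25
P(A ∪ B ∪ C) = 0.30 + 0.40 + 0.50 − 0.15 − 0.15 − 0.25 + 0.10 = 0.75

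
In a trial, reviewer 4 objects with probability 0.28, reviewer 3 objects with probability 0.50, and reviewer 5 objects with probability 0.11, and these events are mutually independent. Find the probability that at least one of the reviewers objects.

P(none) = (1 − 0.28) × (1 − 0.50) × (1 − 0.11) = 0.72 × 0.50 × 0.89 = 0.3204
P(at least one) = 1 − 0.3204 = 0.6796

0.6796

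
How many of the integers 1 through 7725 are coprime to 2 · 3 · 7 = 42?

2207

3862 + 2575 + 1103 − 1287 − 551 − 367 + 183 = 5518
7725 − 5518 = 2207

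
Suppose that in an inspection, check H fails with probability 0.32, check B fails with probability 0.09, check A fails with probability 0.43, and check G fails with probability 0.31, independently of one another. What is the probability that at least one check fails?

Since the events are independent, P(none) is the product of the individual non-occurrence probabilities.
P(none) = (1 − 0.32) × (1 − 0.09) × (1 − 0.43) × (1 − 0.31) = 0.68 × 0.91 × 0.57 × 0.69 = 0.24337404
P(at least one) = 1 − 0.24337404 = 0.75662596

0.75662596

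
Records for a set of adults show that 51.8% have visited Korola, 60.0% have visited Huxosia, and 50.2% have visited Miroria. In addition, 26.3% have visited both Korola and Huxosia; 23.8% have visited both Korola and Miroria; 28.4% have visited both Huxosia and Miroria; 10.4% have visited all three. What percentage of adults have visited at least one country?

P(≥1) = 51.8 + 60.0 + 50.2 − 26.3 − 23.8 − 28.4 + 10.4 = 93.9%

93.9%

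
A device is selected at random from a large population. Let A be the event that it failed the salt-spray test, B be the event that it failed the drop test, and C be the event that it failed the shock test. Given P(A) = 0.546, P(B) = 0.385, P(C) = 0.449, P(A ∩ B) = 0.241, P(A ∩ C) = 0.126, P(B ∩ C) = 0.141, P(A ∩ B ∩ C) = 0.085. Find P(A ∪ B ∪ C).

P(A ∪ B ∪ C) = 0.546 + 0.385 + 0.449 − 0.241 − 0.126 − 0.141 + 0.085 = 0.957

0.957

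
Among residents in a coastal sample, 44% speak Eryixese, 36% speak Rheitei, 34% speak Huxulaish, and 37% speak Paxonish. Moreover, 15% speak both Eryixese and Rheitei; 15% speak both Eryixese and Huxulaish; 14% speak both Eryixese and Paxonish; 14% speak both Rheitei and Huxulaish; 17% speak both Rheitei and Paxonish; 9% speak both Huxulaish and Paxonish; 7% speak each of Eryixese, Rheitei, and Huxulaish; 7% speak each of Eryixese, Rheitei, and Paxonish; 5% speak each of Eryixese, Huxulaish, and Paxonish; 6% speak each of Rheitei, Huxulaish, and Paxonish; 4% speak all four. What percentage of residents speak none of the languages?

12%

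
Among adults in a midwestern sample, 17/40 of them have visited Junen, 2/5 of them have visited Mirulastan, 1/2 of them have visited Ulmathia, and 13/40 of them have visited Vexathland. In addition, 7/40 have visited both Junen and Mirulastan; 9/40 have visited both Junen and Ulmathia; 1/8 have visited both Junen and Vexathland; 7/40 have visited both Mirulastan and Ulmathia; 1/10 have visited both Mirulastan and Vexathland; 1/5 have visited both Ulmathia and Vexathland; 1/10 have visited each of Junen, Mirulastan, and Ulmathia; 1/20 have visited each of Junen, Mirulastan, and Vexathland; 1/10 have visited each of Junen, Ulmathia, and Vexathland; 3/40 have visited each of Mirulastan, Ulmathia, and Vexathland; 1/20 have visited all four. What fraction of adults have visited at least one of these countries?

By inclusion-exclusion,
P(≥1) = 17/40 + 2/5 + 1/2 + 13/40 − 7/40 − 9/40 − 1/8 − 7/40 − 1/10 − 1/5 + 1/10 + 1/20 + 1/10 + 3/40 − 1/20 = 37/40

37/40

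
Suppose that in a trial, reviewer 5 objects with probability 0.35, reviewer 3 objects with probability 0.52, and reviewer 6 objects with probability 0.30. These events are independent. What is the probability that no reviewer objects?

P(none) = (1 − 0.35) × (1 − 0.52) × (1 − 0.30) = 0.65 × 0.48 × 0.70 = 0.2184

0.2184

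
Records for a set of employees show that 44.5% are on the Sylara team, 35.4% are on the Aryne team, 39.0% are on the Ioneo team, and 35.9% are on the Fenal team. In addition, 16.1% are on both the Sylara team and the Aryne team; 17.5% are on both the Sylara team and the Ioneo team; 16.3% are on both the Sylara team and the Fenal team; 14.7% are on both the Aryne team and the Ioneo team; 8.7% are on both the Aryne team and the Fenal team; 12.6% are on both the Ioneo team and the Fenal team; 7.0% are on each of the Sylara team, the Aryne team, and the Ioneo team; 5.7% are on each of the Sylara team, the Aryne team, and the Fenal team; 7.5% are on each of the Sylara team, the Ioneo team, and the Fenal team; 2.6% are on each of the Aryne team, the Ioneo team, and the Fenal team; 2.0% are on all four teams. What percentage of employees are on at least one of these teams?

Apply inclusion-exclusion:
P(union) = 44.5 + 35.4 + 39.0 + 35.9 − 16.1 − 17.5 − 16.3 − 14.7 − 8.7 − 12.6 + 7.0 + 5.7 + 7.5 + 2.6 − 2.0 = 89.7%

89.7%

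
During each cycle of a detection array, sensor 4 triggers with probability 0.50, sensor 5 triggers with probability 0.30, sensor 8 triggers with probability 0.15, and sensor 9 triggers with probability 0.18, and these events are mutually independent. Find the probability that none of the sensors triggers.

0.24395

Independence gives P(none) = ∏(1 − pᵢ).
P(none) = (1 − 0.50) × (1 − 0.30) × (1 − 0.15) × (1 − 0.18) = 0.50 × 0.70 × 0.85 × 0.82 = 0.24395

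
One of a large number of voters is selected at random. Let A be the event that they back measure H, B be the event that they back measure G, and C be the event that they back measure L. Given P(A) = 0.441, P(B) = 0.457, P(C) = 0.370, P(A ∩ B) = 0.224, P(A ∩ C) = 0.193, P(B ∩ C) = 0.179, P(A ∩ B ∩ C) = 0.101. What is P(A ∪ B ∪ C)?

0.773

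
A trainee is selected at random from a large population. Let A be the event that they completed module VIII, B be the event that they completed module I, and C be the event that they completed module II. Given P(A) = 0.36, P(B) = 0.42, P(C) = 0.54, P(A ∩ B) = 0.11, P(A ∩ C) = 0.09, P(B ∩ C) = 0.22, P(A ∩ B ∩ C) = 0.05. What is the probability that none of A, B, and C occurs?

Apply inclusion-exclusion:
P(A ∪ B ∪ C) = 0.36 + 0.42 + 0.54 − 0.11 − 0.09 − 0.22 + 0.05 = 0.95
P(none) = 1 − 0.95 = 0.05

0.05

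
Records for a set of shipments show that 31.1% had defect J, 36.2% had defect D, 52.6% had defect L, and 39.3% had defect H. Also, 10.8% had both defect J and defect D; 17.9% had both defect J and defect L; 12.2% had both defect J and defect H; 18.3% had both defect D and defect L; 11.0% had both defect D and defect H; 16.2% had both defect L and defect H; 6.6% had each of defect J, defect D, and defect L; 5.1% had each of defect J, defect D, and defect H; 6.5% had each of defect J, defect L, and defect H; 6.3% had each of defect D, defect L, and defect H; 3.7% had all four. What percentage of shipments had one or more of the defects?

93.6%

Inclusion–exclusion gives
P(≥1) = 31.1 + 36.2 + 52.6 + 39.3 − 10.8 − 17.9 − 12.2 − 18.3 − 11.0 − 16.2 + 6.6 + 5.1 + 6.5 + 6.3 − 3.7 = 93.6%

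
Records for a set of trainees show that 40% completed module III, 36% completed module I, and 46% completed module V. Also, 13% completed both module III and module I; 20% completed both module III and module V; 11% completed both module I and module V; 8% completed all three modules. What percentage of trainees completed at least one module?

Inclusion–exclusion gives
P(union) = 40 + 36 + 46 − 13 − 20 − 11 + 8 = 86%

86%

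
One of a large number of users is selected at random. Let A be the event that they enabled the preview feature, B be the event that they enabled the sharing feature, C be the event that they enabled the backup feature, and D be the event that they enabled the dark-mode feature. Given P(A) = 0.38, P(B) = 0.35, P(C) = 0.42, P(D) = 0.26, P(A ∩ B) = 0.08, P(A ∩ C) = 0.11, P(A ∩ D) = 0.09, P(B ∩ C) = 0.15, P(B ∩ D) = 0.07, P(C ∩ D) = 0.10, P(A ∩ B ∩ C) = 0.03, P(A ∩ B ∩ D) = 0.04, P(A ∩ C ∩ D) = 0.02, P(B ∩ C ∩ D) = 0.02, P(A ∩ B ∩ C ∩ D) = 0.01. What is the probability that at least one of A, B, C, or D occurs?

P(A ∪ B ∪ C ∪ D) = 0.38 + 0.35 + 0.42 + 0.26 − 0.08 − 0.11 − 0.09 − 0.15 − 0.07 − 0.10 + 0.03 + 0.04 + 0.02 + 0.02 − 0.01 = 0.91

0.91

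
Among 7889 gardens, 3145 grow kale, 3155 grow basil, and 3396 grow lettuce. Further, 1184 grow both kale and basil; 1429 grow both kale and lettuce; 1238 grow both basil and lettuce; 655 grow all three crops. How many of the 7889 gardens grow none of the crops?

1389

By inclusion-exclusion,
|at least one| = 3145 + 3155 + 3396 − 1184 − 1429 − 1238 + 655 = 6500
None: 7889 − 6500 = 1389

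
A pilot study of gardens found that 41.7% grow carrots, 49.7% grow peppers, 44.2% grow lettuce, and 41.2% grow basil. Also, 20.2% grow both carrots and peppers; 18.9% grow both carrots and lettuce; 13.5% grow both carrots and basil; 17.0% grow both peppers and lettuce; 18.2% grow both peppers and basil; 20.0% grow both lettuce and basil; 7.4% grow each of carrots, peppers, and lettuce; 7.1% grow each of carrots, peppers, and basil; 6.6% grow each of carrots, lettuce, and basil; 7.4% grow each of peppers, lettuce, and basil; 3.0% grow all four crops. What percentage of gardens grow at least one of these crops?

94.5%

P(≥1) = 41.7 + 49.7 + 44.2 + 41.2 − 20.2 − 18.9 − 13.5 − 17.0 − 18.2 − 20.0 + 7.4 + 7.1 + 6.6 + 7.4 − 3.0 = 94.5%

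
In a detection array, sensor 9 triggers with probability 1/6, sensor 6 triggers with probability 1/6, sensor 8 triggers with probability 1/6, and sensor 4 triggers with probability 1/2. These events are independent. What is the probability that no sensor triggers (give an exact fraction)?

125/432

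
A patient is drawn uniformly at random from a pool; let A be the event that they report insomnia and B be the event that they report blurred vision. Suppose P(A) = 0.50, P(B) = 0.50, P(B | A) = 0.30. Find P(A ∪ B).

P(A ∩ B) = P(A)·P(B|A) = 0.50 × 0.30 = 0.15
Apply inclusion-exclusion:
P(A ∪ B) = 0.50 + 0.50 − 0.15 = 0.85

0.85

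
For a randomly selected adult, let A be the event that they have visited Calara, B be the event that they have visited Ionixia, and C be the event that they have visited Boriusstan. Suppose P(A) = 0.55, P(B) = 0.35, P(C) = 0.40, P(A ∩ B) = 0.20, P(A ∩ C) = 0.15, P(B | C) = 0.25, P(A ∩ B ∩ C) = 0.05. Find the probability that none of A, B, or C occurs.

0.10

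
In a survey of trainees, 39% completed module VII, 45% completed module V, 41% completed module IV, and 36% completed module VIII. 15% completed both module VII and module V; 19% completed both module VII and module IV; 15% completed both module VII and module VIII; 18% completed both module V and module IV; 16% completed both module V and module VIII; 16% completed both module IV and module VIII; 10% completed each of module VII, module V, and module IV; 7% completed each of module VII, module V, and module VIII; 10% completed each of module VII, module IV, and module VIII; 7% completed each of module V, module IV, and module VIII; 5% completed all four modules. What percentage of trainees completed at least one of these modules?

P(at least one) = 39 + 45 + 41 + 36 − 15 − 19 − 15 − 18 − 16 − 16 + 10 + 7 + 10 + 7 − 5 = 91%

91%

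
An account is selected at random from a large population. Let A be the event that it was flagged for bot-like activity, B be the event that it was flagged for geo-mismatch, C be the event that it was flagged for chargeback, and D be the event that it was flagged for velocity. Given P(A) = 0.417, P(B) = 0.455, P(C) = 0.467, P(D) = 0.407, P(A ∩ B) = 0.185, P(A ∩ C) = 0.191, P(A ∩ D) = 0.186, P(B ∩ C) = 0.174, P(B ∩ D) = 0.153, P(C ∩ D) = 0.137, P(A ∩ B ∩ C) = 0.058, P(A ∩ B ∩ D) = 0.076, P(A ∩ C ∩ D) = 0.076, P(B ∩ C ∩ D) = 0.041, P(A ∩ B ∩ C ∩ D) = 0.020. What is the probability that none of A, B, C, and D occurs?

0.049

By inclusion-exclusion,
P(A ∪ B ∪ C ∪ D) = 0.417 + 0.455 + 0.467 + 0.407 − 0.185 − 0.191 − 0.186 − 0.174 − 0.153 − 0.137 + 0.058 + 0.076 + 0.076 + 0.041 − 0.020 = 0.951
P(none) = 1 − 0.951 = 0.049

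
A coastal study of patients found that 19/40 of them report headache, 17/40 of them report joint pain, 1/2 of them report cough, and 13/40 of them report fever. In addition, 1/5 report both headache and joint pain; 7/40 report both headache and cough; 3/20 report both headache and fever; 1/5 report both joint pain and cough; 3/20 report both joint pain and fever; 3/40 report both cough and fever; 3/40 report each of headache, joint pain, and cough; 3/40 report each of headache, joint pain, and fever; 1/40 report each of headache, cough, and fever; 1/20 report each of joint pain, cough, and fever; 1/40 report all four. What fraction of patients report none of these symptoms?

1/40

P(union) = 19/40 + 17/40 + 1/2 + 13/40 − 1/5 − 7/40 − 3/20 − 1/5 − 3/20 − 3/40 + 3/40 + 3/40 + 1/40 + 1/20 − 1/40 = 39/40
P(none) = 1 − 39/40 = 1/40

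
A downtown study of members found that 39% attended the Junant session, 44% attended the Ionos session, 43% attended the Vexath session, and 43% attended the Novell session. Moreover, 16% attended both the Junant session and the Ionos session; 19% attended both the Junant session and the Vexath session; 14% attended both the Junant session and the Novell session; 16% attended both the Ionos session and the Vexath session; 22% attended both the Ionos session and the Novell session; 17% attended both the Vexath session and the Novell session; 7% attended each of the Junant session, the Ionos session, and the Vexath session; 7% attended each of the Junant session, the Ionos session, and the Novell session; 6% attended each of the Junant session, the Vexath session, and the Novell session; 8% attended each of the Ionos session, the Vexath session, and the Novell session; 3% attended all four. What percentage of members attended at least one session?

P(≥1) = 39 + 44 + 43 + 43 − 16 − 19 − 14 − 16 − 22 − 17 + 7 + 7 + 6 + 8 − 3 = 90%

90%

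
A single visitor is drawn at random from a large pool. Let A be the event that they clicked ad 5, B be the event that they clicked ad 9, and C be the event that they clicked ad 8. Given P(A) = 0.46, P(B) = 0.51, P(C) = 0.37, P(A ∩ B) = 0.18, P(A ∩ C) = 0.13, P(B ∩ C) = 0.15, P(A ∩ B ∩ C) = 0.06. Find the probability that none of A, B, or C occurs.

0.06

Inclusion–exclusion gives
P(A ∪ B ∪ C) = 0.46 + 0.51 + 0.37 − 0.18 − 0.13 − 0.15 + 0.06 = 0.94
P(none) = 1 − 0.94 = 0.06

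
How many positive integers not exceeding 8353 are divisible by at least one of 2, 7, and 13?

floor(8353/2) + floor(8353/7) + floor(8353/13) − floor(8353/14) − floor(8353/26) − floor(8353/91) + floor(8353/182) = 4176 + 1193 + 642 − 596 − 321 − 91 + 45 = 5048

5048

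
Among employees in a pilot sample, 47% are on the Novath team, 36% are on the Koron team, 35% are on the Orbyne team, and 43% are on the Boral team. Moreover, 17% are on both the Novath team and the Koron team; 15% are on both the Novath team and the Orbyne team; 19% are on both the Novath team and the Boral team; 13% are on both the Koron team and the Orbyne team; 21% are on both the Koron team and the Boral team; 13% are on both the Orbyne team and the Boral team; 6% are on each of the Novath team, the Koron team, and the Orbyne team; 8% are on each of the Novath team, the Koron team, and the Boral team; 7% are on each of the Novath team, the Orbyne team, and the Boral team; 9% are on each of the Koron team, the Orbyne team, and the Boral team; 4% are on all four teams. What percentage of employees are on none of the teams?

11%

By inclusion-exclusion,
P(at least one) = 47 + 36 + 35 + 43 − 17 − 15 − 19 − 13 − 21 − 13 + 6 + 8 + 7 + 9 − 4 = 89%
P(none) = 100% − 89% = 11%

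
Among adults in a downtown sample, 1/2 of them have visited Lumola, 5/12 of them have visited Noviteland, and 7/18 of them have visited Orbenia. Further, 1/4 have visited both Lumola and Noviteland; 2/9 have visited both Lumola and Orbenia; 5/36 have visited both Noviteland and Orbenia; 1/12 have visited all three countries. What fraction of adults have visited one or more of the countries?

7/9

By inclusion-exclusion,
P(at least one) = 1/2 + 5/12 + 7/18 − 1/4 − 2/9 − 5/36 + 1/12 = 7/9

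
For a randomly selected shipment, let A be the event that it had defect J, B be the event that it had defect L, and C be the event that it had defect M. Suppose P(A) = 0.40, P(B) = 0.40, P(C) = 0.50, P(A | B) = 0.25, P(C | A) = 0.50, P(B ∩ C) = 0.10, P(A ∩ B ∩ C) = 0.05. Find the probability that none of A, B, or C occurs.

P(A ∩ B) = P(B)·P(A|B) = 0.40 × 0.25 = 0.10
P(A ∩ C) = P(A)·P(C|A) = 0.40 × 0.50 = 0.20
P(A ∪ B ∪ C) = 0.40 + 0.40 + 0.50 − 0.10 − 0.20 − 0.10 + 0.05 = 0.95
P(none) = 1 − 0.95 = 0.05

0.05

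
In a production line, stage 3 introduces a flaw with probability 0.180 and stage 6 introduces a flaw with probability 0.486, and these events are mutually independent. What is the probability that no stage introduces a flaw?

0.42148

P(none) = (1 − 0.180) × (1 − 0.486) = 0.820 × 0.514 = 0.42148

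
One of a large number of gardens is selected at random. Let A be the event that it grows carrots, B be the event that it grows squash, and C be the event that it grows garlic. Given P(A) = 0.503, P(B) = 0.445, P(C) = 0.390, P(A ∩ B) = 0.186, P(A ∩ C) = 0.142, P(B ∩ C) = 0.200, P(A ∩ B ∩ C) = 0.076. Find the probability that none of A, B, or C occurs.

Using inclusion–exclusion:
P(A ∪ B ∪ C) = 0.503 + 0.445 + 0.390 − 0.186 − 0.142 − 0.200 + 0.076 = 0.886
P(none) = 1 − 0.886 = 0.114

0.114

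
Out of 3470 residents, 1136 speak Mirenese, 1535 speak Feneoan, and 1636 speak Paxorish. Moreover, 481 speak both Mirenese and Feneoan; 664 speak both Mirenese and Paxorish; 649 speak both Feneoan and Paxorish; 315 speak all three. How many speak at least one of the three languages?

2828

N(≥1) = 1136 + 1535 + 1636 − 481 − 664 − 649 + 315 = 2828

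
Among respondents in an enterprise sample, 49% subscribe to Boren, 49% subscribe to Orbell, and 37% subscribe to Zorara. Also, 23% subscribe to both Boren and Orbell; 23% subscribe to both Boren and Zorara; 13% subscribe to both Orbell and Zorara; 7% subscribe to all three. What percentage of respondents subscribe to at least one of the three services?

Inclusion–exclusion gives
P(≥1) = 49 + 49 + 37 − 23 − 23 − 13 + 7 = 83%

83%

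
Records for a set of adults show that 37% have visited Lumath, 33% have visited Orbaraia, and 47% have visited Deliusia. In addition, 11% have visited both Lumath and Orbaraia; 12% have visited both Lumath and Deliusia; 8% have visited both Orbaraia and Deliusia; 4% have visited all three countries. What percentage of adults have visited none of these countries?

10%

P(≥1) = 37 + 33 + 47 − 11 − 12 − 8 + 4 = 90%
P(none) = 100% − 90% = 10%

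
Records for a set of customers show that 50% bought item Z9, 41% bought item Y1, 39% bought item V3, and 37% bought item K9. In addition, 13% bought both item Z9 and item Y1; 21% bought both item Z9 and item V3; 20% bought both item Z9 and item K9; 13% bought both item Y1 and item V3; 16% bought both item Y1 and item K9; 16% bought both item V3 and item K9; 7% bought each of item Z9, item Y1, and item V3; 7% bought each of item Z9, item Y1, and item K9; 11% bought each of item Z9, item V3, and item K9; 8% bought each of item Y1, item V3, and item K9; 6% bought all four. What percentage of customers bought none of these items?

Apply inclusion-exclusion:
P(≥1) = 50 + 41 + 39 + 37 − 13 − 21 − 20 − 13 − 16 − 16 + 7 + 7 + 11 + 8 − 6 = 95%
P(none) = 100% − 95% = 5%

5%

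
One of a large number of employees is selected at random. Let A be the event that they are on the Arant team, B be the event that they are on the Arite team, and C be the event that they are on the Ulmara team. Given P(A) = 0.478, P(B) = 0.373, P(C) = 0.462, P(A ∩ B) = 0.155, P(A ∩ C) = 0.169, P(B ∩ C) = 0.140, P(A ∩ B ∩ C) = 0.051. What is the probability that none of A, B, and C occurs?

By inclusion–exclusion:
P(A ∪ B ∪ C) = 0.478 + 0.373 + 0.462 − 0.155 − 0.169 − 0.140 + 0.051 = 0.900
P(none) = 1 − 0.900 = 0.100

0.100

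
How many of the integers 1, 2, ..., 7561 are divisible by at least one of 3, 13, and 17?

3181

By inclusion-exclusion,
floor(7561/3) + floor(7561/13) + floor(7561/17) − floor(7561/39) − floor(7561/51) − floor(7561/221) + floor(7561/663) = 2520 + 581 + 444 − 193 − 148 − 34 + 11 = 3181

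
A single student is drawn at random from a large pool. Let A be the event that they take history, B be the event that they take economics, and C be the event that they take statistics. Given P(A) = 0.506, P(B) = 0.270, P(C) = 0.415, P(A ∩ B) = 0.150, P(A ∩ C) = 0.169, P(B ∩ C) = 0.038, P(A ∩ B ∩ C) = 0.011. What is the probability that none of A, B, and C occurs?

0.155

P(A ∪ B ∪ C) = 0.506 + 0.270 + 0.415 − 0.150 − 0.169 − 0.038 + 0.011 = 0.845
P(none) = 1 − 0.845 = 0.155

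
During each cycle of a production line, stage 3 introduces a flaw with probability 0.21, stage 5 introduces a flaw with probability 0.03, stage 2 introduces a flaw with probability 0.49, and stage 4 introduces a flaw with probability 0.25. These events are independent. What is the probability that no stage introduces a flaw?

0.29310975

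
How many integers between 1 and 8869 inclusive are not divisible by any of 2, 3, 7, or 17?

2385

floor(8869/2) + floor(8869/3) + floor(8869/7) + floor(8869/17) − floor(8869/6) − floor(8869/14) − floor(8869/34) − floor(8869/21) − floor(8869/51) − floor(8869/119) + floor(8869/42) + floor(8869/102) + floor(8869/238) + floor(8869/357) − floor(8869/714) = 4434 + 2956 + 1267 + 521 − 1478 − 633 − 260 − 422 − 173 − 74 + 211 + 86 + 37 + 24 − 12 = 6484
8869 − 6484 = 2385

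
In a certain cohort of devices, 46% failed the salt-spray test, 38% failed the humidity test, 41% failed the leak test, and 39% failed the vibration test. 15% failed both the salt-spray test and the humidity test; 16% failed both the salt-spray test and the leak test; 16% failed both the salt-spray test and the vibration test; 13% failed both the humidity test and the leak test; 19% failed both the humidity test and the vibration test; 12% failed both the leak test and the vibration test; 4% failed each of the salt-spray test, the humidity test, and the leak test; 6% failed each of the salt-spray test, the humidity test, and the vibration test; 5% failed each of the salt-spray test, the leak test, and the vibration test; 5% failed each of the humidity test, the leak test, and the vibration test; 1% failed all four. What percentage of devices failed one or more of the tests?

92%

P(union) = 46 + 38 + 41 + 39 − 15 − 16 − 16 − 13 − 19 − 12 + 4 + 6 + 5 + 5 − 1 = 92%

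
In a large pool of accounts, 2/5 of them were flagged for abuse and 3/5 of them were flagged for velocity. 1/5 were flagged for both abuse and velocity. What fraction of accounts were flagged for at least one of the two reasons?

4/5

P(union) = 2/5 + 3/5 − 1/5 = 4/5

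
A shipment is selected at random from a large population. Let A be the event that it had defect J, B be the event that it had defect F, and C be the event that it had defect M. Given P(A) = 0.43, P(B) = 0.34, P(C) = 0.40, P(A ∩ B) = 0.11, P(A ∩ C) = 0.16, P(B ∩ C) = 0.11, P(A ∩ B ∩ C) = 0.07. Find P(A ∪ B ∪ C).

0.86

P(A ∪ B ∪ C) = 0.43 + 0.34 + 0.40 − 0.11 − 0.16 − 0.11 + 0.07 = 0.86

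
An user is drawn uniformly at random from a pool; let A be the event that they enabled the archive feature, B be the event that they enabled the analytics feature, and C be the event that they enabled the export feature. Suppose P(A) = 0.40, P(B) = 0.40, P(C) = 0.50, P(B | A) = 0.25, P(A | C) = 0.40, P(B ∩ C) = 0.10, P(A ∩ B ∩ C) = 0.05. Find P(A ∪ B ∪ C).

0.95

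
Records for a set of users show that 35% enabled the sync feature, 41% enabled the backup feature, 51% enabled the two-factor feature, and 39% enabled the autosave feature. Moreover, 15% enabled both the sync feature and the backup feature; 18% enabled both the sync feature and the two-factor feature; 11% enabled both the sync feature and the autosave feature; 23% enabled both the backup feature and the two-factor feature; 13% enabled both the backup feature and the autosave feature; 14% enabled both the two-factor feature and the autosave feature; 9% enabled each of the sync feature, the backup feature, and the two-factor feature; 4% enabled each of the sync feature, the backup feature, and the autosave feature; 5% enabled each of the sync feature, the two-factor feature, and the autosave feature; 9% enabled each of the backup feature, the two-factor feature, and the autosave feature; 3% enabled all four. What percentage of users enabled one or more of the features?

96%

Inclusion–exclusion gives
P(at least one) = 35 + 41 + 51 + 39 − 15 − 18 − 11 − 23 − 13 − 14 + 9 + 4 + 5 + 9 − 3 = 96%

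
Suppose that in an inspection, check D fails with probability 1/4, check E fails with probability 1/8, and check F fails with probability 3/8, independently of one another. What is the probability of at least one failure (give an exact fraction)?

151/256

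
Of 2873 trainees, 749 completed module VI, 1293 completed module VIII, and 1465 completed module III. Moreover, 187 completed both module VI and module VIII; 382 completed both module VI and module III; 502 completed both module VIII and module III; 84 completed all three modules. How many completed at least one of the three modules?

2520

N(≥1) = 749 + 1293 + 1465 − 187 − 382 − 502 + 84 = 2520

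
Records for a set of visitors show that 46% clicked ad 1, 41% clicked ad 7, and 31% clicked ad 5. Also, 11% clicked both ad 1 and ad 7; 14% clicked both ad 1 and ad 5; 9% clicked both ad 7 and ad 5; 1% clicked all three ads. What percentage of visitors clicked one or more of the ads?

By inclusion-exclusion,
P(≥1) = 46 + 41 + 31 − 11 − 14 − 9 + 1 = 85%

85%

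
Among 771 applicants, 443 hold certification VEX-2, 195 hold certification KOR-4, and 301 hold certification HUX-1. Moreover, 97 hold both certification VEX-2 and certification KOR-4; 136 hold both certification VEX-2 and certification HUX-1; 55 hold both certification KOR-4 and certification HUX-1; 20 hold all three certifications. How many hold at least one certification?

Apply inclusion-exclusion:
|union| = 443 + 195 + 301 − 97 − 136 − 55 + 20 = 671

671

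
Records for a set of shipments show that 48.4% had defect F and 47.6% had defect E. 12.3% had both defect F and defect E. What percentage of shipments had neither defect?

Inclusion–exclusion gives
P(union) = 48.4 + 47.6 − 12.3 = 83.7%
P(none) = 100% − 83.7% = 16.3%

16.3%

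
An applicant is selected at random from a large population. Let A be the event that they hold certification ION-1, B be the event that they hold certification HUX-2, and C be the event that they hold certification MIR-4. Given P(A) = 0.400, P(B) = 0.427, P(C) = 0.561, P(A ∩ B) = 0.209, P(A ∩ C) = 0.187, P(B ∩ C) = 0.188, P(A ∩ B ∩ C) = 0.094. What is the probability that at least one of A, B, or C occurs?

Apply inclusion-exclusion:
P(A ∪ B ∪ C) = 0.400 + 0.427 + 0.561 − 0.209 − 0.187 − 0.188 + 0.094 = 0.898

0.898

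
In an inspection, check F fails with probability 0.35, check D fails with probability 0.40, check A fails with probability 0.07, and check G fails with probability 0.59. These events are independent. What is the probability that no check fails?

0.148707

Independence gives P(none) = ∏(1 − pᵢ).
P(none) = (1 − 0.35) × (1 − 0.40) × (1 − 0.07) × (1 − 0.59) = 0.65 × 0.60 × 0.93 × 0.41 = 0.148707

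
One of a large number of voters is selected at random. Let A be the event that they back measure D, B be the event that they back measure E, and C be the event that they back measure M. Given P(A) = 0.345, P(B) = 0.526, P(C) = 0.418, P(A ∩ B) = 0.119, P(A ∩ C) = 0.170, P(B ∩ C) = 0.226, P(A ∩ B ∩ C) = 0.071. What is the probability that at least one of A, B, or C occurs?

0.845

P(A ∪ B ∪ C) = 0.345 + 0.526 + 0.418 − 0.119 − 0.170 − 0.226 + 0.071 = 0.845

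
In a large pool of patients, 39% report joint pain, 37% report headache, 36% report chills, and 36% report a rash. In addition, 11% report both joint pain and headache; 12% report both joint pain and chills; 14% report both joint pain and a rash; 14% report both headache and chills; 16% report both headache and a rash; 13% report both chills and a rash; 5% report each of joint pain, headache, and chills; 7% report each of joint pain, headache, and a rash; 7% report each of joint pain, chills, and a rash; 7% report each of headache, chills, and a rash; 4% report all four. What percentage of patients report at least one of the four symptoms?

P(union) = 39 + 37 + 36 + 36 − 11 − 12 − 14 − 14 − 16 − 13 + 5 + 7 + 7 + 7 − 4 = 90%

90%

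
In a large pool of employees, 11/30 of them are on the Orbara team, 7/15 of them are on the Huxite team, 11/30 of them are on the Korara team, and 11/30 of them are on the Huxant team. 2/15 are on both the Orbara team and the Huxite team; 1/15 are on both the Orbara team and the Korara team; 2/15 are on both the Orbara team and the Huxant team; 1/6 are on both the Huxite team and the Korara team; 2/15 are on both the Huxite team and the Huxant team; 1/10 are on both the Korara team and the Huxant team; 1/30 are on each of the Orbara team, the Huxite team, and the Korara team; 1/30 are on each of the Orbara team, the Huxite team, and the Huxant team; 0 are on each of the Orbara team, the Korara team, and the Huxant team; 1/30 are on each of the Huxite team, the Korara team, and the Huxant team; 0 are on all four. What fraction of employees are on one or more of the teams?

P(union) = 11/30 + 7/15 + 11/30 + 11/30 − 2/15 − 1/15 − 2/15 − 1/6 − 2/15 − 1/10 + 1/30 + 1/30 + 0 + 1/30 − 0 = 14/15

14/15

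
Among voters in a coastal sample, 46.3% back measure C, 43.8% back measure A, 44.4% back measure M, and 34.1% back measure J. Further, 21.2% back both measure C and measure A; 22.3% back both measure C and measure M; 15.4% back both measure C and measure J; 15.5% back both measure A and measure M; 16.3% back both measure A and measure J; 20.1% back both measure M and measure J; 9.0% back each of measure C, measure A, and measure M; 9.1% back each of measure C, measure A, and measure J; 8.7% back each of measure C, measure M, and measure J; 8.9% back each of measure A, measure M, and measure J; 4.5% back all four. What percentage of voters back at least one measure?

89.0%

Inclusion–exclusion gives
P(at least one) = 46.3 + 43.8 + 44.4 + 34.1 − 21.2 − 22.3 − 15.4 − 15.5 − 16.3 − 20.1 + 9.0 + 9.1 + 8.7 + 8.9 − 4.5 = 89.0%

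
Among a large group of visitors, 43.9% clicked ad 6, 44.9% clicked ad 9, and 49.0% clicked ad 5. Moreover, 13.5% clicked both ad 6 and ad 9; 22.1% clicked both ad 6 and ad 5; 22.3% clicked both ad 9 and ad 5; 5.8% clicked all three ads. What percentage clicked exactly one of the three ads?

By inclusion–exclusion (exactly-one form):
P(exactly one) = 43.9 + 44.9 + 49.0 − 2·13.5 − 2·22.1 − 2·22.3 + 3·5.8 = 39.4%

39.4%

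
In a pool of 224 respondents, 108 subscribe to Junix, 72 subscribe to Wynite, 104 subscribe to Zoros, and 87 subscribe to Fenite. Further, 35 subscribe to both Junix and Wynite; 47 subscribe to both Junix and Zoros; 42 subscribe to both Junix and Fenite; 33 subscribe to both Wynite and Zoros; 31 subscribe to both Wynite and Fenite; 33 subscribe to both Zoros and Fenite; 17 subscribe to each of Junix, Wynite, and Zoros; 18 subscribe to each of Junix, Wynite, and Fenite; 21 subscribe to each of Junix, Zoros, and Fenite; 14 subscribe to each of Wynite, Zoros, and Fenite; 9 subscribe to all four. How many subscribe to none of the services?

N(≥1) = 108 + 72 + 104 + 87 − 35 − 47 − 42 − 33 − 31 − 33 + 17 + 18 + 21 + 14 − 9 = 211
None: 224 − 211 = 13

13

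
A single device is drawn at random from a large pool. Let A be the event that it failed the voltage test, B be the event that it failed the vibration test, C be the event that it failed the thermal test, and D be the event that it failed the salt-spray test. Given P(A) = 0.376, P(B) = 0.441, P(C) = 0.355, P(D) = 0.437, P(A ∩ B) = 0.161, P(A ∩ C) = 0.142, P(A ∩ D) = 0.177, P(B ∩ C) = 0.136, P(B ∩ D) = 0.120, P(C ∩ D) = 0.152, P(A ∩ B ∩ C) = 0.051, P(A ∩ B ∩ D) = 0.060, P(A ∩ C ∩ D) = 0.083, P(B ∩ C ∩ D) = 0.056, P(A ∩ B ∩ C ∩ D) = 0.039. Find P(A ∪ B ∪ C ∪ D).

0.932

By inclusion–exclusion:
P(A ∪ B ∪ C ∪ D) = 0.376 + 0.441 + 0.355 + 0.437 − 0.161 − 0.142 − 0.177 − 0.136 − 0.120 − 0.152 + 0.051 + 0.060 + 0.083 + 0.056 − 0.039 = 0.932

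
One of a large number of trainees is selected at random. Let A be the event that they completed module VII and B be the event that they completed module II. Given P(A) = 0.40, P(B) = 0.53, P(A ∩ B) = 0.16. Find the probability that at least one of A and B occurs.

0.77

P(A ∪ B) = 0.40 + 0.53 − 0.16 = 0.77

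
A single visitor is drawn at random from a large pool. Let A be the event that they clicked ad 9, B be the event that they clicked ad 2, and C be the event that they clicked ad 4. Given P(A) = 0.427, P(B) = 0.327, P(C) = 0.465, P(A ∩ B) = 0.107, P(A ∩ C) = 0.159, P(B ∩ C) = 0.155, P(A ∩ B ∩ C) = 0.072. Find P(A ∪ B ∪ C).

Using inclusion–exclusion:
P(A ∪ B ∪ C) = 0.427 + 0.327 + 0.465 − 0.107 − 0.159 − 0.155 + 0.072 = 0.870

0.870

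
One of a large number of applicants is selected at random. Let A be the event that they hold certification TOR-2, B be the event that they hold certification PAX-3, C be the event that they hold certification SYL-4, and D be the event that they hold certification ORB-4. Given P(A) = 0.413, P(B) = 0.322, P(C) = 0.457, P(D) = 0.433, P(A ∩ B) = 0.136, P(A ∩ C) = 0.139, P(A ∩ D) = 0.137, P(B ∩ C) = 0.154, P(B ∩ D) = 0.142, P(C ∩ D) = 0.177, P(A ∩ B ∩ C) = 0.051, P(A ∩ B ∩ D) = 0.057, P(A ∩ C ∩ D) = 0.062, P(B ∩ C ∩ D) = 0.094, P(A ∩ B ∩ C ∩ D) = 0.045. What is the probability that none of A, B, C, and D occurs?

0.041

Apply inclusion-exclusion:
P(A ∪ B ∪ C ∪ D) = 0.413 + 0.322 + 0.457 + 0.433 − 0.136 − 0.139 − 0.137 − 0.154 − 0.142 − 0.177 + 0.051 + 0.057 + 0.062 + 0.094 − 0.045 = 0.959
P(none) = 1 − 0.959 = 0.041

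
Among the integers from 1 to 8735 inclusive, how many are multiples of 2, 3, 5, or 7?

6739

Using inclusion–exclusion:
4367 + 2911 + 1747 + 1247 − 1455 − 873 − 623 − 582 − 415 − 249 + 291 + 207 + 124 + 83 − 41 = 6739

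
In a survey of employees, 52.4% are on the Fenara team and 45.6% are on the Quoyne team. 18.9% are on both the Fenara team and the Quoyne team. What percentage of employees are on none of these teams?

20.9%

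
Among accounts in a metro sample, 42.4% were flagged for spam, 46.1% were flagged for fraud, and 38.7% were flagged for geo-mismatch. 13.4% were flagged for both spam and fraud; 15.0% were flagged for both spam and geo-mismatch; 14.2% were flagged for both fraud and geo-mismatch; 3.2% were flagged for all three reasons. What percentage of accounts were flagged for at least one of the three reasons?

P(union) = 42.4 + 46.1 + 38.7 − 13.4 − 15.0 − 14.2 + 3.2 = 87.8%

87.8%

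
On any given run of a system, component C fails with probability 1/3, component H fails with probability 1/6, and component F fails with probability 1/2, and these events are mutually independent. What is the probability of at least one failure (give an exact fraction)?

13/18

Independence gives P(none) = ∏(1 − pᵢ).
P(none) = (1 − 1/3) × (1 − 1/6) × (1 − 1/2) = 2/3 × 5/6 × 1/2 = 5/18
P(at least one) = 1 − 5/18 = 13/18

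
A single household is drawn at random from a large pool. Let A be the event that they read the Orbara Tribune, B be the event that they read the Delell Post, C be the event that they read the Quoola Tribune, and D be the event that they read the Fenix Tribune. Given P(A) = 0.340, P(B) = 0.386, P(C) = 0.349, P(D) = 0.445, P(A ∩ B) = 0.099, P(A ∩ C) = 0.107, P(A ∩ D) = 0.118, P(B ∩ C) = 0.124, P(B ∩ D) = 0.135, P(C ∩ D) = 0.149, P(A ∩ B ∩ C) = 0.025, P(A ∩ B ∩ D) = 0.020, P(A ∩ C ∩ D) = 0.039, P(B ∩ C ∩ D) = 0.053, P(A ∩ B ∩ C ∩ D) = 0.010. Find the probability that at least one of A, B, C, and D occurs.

0.915

Using inclusion–exclusion:
P(A ∪ B ∪ C ∪ D) = 0.340 + 0.386 + 0.349 + 0.445 − 0.099 − 0.107 − 0.118 − 0.124 − 0.135 − 0.149 + 0.025 + 0.020 + 0.039 + 0.053 − 0.010 = 0.915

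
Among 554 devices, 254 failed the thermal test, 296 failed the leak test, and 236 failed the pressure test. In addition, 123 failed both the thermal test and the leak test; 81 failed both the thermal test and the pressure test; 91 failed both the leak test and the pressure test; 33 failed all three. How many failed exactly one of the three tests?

295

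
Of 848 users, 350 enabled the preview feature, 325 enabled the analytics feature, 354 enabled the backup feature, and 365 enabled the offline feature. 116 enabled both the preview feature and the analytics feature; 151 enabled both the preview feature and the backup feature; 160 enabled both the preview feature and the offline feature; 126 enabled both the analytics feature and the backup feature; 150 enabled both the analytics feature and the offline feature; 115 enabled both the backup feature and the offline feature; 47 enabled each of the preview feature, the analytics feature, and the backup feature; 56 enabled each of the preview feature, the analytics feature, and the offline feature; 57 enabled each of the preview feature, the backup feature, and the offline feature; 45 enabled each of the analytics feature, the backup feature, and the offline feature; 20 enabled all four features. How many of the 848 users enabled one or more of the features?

By inclusion–exclusion:
|at least one| = 350 + 325 + 354 + 365 − 116 − 151 − 160 − 126 − 150 − 115 + 47 + 56 + 57 + 45 − 20 = 761

761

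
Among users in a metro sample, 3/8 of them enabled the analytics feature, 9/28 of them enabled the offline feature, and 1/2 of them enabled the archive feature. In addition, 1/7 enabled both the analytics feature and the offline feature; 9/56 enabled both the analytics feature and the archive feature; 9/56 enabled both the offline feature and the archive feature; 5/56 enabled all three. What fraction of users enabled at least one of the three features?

23/28

P(union) = 3/8 + 9/28 + 1/2 − 1/7 − 9/56 − 9/56 + 5/56 = 23/28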